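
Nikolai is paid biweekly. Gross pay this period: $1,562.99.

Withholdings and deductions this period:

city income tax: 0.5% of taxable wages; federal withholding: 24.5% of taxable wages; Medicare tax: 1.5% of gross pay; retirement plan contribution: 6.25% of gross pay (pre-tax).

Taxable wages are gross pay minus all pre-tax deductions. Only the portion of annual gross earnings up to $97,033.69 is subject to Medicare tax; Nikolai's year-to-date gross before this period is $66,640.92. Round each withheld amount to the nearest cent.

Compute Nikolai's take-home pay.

Retirement plan contribution: $1,562.99 × 0.0625 = $97.69
Taxable wages = $1,562.99 − $97.69 = $1,465.30
City income tax: $1,465.30 × 0.005 = $7.33
Federal withholding: $1,465.30 × 0.245 = $359.00
Medicare tax: cap not yet reached, full $1,562.99 is subject → $1,562.99 × 0.015 = $23.44
Total deductions = $97.69 + $7.33 + $359.00 + $23.44 = $487.46
Net pay = $1,562.99 − $487.46 = $1,075.53

$1,075.53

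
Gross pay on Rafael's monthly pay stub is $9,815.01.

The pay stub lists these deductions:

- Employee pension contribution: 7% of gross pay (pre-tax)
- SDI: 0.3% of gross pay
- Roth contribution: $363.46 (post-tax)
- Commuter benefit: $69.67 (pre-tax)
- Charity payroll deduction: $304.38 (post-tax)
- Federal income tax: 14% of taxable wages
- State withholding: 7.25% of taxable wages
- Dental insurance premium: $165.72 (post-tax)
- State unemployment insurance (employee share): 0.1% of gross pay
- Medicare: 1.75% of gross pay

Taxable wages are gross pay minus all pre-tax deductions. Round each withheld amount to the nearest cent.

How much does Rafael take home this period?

$6,088.81

Commuter benefit: $69.67
Employee pension contribution: $9,815.01 × 0.07 = $687.05
Pre-tax total = $69.67 + $687.05 = $756.72
Taxable wages = $9,815.01 − $756.72 = $9,058.29
State withholding: $9,058.29 × 0.0725 = $656.73
Federal income tax: $9,058.29 × 0.14 = $1,268.16
SDI: $9,815.01 × 0.003 = $29.45
State unemployment insurance (employee share): $9,815.01 × 0.001 = $9.82
Medicare: $9,815.01 × 0.0175 = $171.76
Dental insurance premium: $165.72
Roth contribution: $363.46
Charity payroll deduction: $304.38
Total deductions = $69.67 + $687.05 + $656.73 + $1,268.16 + $29.45 + $9.82 + $171.76 + $165.72 + $363.46 + $304.38 = $3,726.20
Net pay = $9,815.01 − $3,726.20 = $6,088.81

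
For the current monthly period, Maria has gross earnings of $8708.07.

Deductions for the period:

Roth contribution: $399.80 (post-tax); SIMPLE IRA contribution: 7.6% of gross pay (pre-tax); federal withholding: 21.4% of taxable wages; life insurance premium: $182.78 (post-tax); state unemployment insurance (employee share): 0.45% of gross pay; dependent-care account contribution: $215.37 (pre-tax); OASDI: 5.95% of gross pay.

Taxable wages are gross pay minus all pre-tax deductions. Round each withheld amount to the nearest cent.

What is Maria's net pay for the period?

SIMPLE IRA contribution: $8708.07 × 0.076 = $661.81
Dependent-care account contribution: $215.37
Pre-tax total = $661.81 + $215.37 = $877.18
Taxable wages = $8708.07 − $877.18 = $7830.89
Federal withholding: $7830.89 × 0.214 = $1675.81
OASDI: $8708.07 × 0.0595 = $518.13
State unemployment insurance (employee share): $8708.07 × 0.0045 = $39.19
Roth contribution: $399.80
Life insurance premium: $182.78
Total deductions = $661.81 + $215.37 + $1675.81 + $518.13 + $39.19 + $399.80 + $182.78 = $3692.89
Net pay = $8708.07 − $3692.89 = $5015.18

$5015.18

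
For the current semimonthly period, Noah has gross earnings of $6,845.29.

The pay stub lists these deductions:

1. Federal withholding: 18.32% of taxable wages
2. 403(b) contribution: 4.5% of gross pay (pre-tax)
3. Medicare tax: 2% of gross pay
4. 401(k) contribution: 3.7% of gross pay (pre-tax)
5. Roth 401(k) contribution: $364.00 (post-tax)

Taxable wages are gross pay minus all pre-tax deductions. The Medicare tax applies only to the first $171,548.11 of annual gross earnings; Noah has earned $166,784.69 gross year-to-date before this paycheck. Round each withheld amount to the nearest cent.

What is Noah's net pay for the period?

403(b) contribution: $6,845.29 × 0.045 = $308.04
401(k) contribution: $6,845.29 × 0.037 = $253.28
Pre-tax total = $308.04 + $253.28 = $561.32
Taxable wages = $6,845.29 − $561.32 = $6,283.97
Federal withholding: $6,283.97 × 0.1832 = $1,151.22
Medicare tax: only $171,548.11 − $166,784.69 = $4,763.42 of this check is subject → $4,763.42 × 0.02 = $95.27
Roth 401(k) contribution: $364.00
Total deductions = $308.04 + $253.28 + $1,151.22 + $95.27 + $364.00 = $2,171.81
Net pay = $6,845.29 − $2,171.81 = $4,673.48

$4,673.48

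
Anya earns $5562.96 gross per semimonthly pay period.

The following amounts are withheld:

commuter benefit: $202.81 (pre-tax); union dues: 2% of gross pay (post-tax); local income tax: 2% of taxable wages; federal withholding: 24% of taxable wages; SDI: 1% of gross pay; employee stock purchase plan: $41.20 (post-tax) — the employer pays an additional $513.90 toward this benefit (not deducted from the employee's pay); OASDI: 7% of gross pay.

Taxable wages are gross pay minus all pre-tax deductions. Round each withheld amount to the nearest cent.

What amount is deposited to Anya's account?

Commuter benefit: $202.81
Taxable wages = $5562.96 − $202.81 = $5360.15
Local income tax: $5360.15 × 0.02 = $107.20
Federal withholding: $5360.15 × 0.24 = $1286.44
OASDI: $5562.96 × 0.07 = $389.41
SDI: $5562.96 × 0.01 = $55.63
Union dues: $5562.96 × 0.02 = $111.26
Employee stock purchase plan: $41.20
(Employer's $513.90 toward employee stock purchase plan is not withheld from the employee.)
Total deductions = $202.81 + $107.20 + $1286.44 + $389.41 + $55.63 + $111.26 + $41.20 = $2193.95
Net pay = $5562.96 − $2193.95 = $3369.01

$3369.01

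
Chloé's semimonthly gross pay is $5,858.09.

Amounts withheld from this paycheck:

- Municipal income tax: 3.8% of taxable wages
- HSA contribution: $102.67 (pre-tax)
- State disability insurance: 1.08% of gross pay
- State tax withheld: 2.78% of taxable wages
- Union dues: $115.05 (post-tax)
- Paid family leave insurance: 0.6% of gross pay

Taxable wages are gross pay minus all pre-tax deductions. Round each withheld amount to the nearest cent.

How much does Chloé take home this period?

HSA contribution: $102.67
Taxable wages = $5,858.09 − $102.67 = $5,755.42
Municipal income tax: $5,755.42 × 0.038 = $218.71
State tax withheld: $5,755.42 × 0.0278 = $160.00
State disability insurance: $5,858.09 × 0.0108 = $63.27
Paid family leave insurance: $5,858.09 × 0.006 = $35.15
Union dues: $115.05
Total deductions = $102.67 + $218.71 + $160.00 + $63.27 + $35.15 + $115.05 = $694.85
Net pay = $5,858.09 − $694.85 = $5,163.24

$5,163.24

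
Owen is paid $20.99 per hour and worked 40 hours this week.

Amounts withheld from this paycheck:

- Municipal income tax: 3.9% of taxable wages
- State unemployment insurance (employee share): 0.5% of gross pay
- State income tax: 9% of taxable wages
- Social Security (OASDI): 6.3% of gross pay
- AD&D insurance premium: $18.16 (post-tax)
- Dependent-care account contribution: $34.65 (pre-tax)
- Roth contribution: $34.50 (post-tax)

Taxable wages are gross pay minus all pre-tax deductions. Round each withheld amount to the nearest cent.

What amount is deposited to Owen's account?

$591.36

Gross pay: 40 × $20.99 = $839.60
Dependent-care account contribution: $34.65
Taxable wages = $839.60 − $34.65 = $804.95
State income tax: $804.95 × 0.09 = $72.45
Municipal income tax: $804.95 × 0.039 = $31.39
Social Security (OASDI): $839.60 × 0.063 = $52.89
State unemployment insurance (employee share): $839.60 × 0.005 = $4.20
Roth contribution: $34.50
AD&D insurance premium: $18.16
Total deductions = $34.65 + $72.45 + $31.39 + $52.89 + $4.20 + $34.50 + $18.16 = $248.24
Net pay = $839.60 − $248.24 = $591.36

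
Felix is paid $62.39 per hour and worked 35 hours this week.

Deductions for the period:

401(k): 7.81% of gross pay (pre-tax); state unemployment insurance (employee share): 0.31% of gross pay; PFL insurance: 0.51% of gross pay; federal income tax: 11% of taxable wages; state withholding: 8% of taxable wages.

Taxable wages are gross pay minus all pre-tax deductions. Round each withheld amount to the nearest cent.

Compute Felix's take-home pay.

$1,612.71

Gross pay: 35 × $62.39 = $2,183.65
401(k): $2,183.65 × 0.0781 = $170.54
Taxable wages = $2,183.65 − $170.54 = $2,013.11
State withholding: $2,013.11 × 0.08 = $161.05
Federal income tax: $2,013.11 × 0.11 = $221.44
PFL insurance: $2,183.65 × 0.0051 = $11.14
State unemployment insurance (employee share): $2,183.65 × 0.0031 = $6.77
Total deductions = $170.54 + $161.05 + $221.44 + $11.14 + $6.77 = $570.94
Net pay = $2,183.65 − $570.94 = $1,612.71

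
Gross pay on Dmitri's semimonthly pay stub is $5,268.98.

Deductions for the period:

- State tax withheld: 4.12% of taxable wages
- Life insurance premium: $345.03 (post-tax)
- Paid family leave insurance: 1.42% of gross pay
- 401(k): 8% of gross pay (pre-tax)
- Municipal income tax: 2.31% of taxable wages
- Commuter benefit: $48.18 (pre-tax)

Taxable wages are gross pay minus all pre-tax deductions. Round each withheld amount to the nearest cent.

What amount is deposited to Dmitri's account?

Commuter benefit: $48.18
401(k): $5,268.98 × 0.08 = $421.52
Pre-tax total = $48.18 + $421.52 = $469.70
Taxable wages = $5,268.98 − $469.70 = $4,799.28
Municipal income tax: $4,799.28 × 0.0231 = $110.86
State tax withheld: $4,799.28 × 0.0412 = $197.73
Paid family leave insurance: $5,268.98 × 0.0142 = $74.82
Life insurance premium: $345.03
Total deductions = $48.18 + $421.52 + $110.86 + $197.73 + $74.82 + $345.03 = $1,198.14
Net pay = $5,268.98 − $1,198.14 = $4,070.84

$4,070.84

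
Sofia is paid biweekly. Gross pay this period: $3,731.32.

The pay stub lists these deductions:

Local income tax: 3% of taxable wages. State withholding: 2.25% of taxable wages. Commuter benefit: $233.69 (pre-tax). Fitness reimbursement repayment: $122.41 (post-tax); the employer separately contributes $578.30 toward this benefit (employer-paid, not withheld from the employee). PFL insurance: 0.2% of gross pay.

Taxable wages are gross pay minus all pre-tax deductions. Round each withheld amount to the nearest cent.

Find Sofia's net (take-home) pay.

$3,184.13

Commuter benefit: $233.69
Taxable wages = $3,731.32 − $233.69 = $3,497.63
Local income tax: $3,497.63 × 0.03 = $104.93
State withholding: $3,497.63 × 0.0225 = $78.70
PFL insurance: $3,731.32 × 0.002 = $7.46
Fitness reimbursement repayment: $122.41
(Employer's $578.30 toward fitness reimbursement repayment is not withheld from the employee.)
Total deductions = $233.69 + $104.93 + $78.70 + $7.46 + $122.41 = $547.19
Net pay = $3,731.32 − $547.19 = $3,184.13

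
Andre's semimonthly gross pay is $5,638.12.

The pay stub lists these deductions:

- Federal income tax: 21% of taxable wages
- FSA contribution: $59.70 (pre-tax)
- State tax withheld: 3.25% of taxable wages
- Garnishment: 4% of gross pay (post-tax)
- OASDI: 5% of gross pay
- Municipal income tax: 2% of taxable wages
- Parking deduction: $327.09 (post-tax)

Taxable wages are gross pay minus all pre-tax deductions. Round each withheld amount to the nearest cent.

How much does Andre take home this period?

$3,279.56

FSA contribution: $59.70
Taxable wages = $5,638.12 − $59.70 = $5,578.42
Federal income tax: $5,578.42 × 0.21 = $1,171.47
State tax withheld: $5,578.42 × 0.0325 = $181.30
Municipal income tax: $5,578.42 × 0.02 = $111.57
OASDI: $5,638.12 × 0.05 = $281.91
Garnishment: $5,638.12 × 0.04 = $225.52
Parking deduction: $327.09
Total deductions = $59.70 + $1,171.47 + $181.30 + $111.57 + $281.91 + $225.52 + $327.09 = $2,358.56
Net pay = $5,638.12 − $2,358.56 = $3,279.56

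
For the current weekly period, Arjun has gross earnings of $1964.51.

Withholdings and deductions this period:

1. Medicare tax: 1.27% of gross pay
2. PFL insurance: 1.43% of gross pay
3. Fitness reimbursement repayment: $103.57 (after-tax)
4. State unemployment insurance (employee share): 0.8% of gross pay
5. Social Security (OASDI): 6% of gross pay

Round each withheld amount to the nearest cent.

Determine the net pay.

State unemployment insurance (employee share): $1964.51 × 0.008 = $15.72
PFL insurance: $1964.51 × 0.0143 = $28.09
Medicare tax: $1964.51 × 0.0127 = $24.95
Social Security (OASDI): $1964.51 × 0.06 = $117.87
Fitness reimbursement repayment: $103.57
Total deductions = $15.72 + $28.09 + $24.95 + $117.87 + $103.57 = $290.20
Net pay = $1964.51 − $290.20 = $1674.31

$1674.31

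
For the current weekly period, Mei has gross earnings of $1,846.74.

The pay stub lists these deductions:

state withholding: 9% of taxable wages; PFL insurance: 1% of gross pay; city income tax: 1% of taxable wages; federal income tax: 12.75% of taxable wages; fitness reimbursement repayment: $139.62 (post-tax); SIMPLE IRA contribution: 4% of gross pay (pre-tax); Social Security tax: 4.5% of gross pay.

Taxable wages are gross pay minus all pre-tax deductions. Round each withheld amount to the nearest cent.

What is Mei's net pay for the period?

$1,128.35

SIMPLE IRA contribution: $1,846.74 × 0.04 = $73.87
Taxable wages = $1,846.74 − $73.87 = $1,772.87
Federal income tax: $1,772.87 × 0.1275 = $226.04
City income tax: $1,772.87 × 0.01 = $17.73
State withholding: $1,772.87 × 0.09 = $159.56
Social Security tax: $1,846.74 × 0.045 = $83.10
PFL insurance: $1,846.74 × 0.01 = $18.47
Fitness reimbursement repayment: $139.62
Total deductions = $73.87 + $226.04 + $17.73 + $159.56 + $83.10 + $18.47 + $139.62 = $718.39
Net pay = $1,846.74 − $718.39 = $1,128.35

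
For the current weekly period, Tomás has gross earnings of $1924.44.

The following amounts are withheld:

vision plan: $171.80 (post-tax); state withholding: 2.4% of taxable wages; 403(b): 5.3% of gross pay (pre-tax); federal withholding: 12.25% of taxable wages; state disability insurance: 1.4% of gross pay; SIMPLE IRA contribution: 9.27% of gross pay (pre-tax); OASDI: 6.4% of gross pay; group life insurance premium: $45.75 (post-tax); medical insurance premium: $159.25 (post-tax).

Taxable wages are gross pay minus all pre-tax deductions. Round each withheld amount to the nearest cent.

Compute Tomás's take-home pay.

403(b): $1924.44 × 0.053 = $102.00
SIMPLE IRA contribution: $1924.44 × 0.0927 = $178.40
Pre-tax total = $102.00 + $178.40 = $280.40
Taxable wages = $1924.44 − $280.40 = $1644.04
Federal withholding: $1644.04 × 0.1225 = $201.39
State withholding: $1644.04 × 0.024 = $39.46
State disability insurance: $1924.44 × 0.014 = $26.94
OASDI: $1924.44 × 0.064 = $123.16
Vision plan: $171.80
Group life insurance premium: $45.75
Medical insurance premium: $159.25
Total deductions = $102.00 + $178.40 + $201.39 + $39.46 + $26.94 + $123.16 + $171.80 + $45.75 + $159.25 = $1048.15
Net pay = $1924.44 − $1048.15 = $876.29

$876.29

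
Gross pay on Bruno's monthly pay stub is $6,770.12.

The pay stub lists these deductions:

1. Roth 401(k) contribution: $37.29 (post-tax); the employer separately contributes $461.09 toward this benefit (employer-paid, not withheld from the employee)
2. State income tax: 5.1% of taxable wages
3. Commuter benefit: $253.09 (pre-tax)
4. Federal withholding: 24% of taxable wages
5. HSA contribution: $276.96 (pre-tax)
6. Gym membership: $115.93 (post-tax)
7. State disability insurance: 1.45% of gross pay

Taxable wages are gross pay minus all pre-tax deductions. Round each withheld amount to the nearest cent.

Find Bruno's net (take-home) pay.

$4,172.82

HSA contribution: $276.96
Commuter benefit: $253.09
Pre-tax total = $276.96 + $253.09 = $530.05
Taxable wages = $6,770.12 − $530.05 = $6,240.07
State income tax: $6,240.07 × 0.051 = $318.24
Federal withholding: $6,240.07 × 0.24 = $1,497.62
State disability insurance: $6,770.12 × 0.0145 = $98.17
Roth 401(k) contribution: $37.29
Gym membership: $115.93
(Employer's $461.09 toward Roth 401(k) contribution is not withheld from the employee.)
Total deductions = $276.96 + $253.09 + $318.24 + $1,497.62 + $98.17 + $37.29 + $115.93 = $2,597.30
Net pay = $6,770.12 − $2,597.30 = $4,172.82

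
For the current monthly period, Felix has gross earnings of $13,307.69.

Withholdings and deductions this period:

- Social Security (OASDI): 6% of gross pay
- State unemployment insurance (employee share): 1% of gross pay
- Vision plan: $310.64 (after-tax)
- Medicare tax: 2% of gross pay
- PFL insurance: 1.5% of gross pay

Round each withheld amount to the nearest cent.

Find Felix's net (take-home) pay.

$11,599.74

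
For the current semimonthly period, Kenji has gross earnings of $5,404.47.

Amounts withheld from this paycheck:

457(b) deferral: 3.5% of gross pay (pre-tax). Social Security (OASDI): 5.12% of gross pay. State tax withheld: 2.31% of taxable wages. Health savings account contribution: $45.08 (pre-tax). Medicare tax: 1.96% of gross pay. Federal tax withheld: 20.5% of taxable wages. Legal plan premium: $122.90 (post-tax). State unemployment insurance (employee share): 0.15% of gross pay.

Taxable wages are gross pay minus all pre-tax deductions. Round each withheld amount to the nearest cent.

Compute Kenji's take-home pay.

Health savings account contribution: $45.08
457(b) deferral: $5,404.47 × 0.035 = $189.16
Pre-tax total = $45.08 + $189.16 = $234.24
Taxable wages = $5,404.47 − $234.24 = $5,170.23
Federal tax withheld: $5,170.23 × 0.205 = $1,059.90
State tax withheld: $5,170.23 × 0.0231 = $119.43
Social Security (OASDI): $5,404.47 × 0.0512 = $276.71
State unemployment insurance (employee share): $5,404.47 × 0.0015 = $8.11
Medicare tax: $5,404.47 × 0.0196 = $105.93
Legal plan premium: $122.90
Total deductions = $45.08 + $189.16 + $1,059.90 + $119.43 + $276.71 + $8.11 + $105.93 + $122.90 = $1,927.22
Net pay = $5,404.47 − $1,927.22 = $3,477.25

$3,477.25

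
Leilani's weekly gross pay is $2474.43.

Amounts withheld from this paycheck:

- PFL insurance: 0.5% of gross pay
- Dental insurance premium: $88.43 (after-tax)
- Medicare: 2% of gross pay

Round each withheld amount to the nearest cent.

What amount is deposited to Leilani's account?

PFL insurance: $2474.43 × 0.005 = $12.37
Medicare: $2474.43 × 0.02 = $49.49
Dental insurance premium: $88.43
Total deductions = $12.37 + $49.49 + $88.43 = $150.29
Net pay = $2474.43 − $150.29 = $2324.14

$2324.14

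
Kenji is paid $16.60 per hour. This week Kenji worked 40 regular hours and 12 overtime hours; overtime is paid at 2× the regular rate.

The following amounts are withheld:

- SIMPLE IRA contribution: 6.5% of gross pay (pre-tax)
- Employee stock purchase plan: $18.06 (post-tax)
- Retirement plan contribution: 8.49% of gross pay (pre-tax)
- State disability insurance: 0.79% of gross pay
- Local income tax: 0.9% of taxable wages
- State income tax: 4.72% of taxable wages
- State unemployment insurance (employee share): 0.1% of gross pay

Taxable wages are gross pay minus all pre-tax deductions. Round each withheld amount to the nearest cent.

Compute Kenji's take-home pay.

Regular pay: 40 × $16.60 = $664.00
Overtime pay: 12 × $16.60 × 2 = $398.40
Gross pay = $664.00 + $398.40 = $1,062.40
Retirement plan contribution: $1,062.40 × 0.0849 = $90.20
SIMPLE IRA contribution: $1,062.40 × 0.065 = $69.06
Pre-tax total = $90.20 + $69.06 = $159.26
Taxable wages = $1,062.40 − $159.26 = $903.14
Local income tax: $903.14 × 0.009 = $8.13
State income tax: $903.14 × 0.0472 = $42.63
State disability insurance: $1,062.40 × 0.0079 = $8.39
State unemployment insurance (employee share): $1,062.40 × 0.001 = $1.06
Employee stock purchase plan: $18.06
Total deductions = $90.20 + $69.06 + $8.13 + $42.63 + $8.39 + $1.06 + $18.06 = $237.53
Net pay = $1,062.40 − $237.53 = $824.87

$824.87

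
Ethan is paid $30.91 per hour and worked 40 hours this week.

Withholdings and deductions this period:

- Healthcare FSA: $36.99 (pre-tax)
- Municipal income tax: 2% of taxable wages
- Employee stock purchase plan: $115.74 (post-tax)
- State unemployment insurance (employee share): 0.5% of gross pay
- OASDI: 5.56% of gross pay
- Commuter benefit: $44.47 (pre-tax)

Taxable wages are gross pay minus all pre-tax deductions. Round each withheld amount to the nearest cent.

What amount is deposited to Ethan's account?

$941.18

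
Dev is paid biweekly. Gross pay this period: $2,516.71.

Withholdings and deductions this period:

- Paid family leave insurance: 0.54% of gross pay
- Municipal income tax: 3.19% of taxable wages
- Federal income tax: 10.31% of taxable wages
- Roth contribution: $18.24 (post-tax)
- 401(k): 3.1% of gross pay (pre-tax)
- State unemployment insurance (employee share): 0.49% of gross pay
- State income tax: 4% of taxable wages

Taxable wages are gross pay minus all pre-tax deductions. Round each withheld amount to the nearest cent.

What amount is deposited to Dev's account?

$1,967.76

401(k): $2,516.71 × 0.031 = $78.02
Taxable wages = $2,516.71 − $78.02 = $2,438.69
State income tax: $2,438.69 × 0.04 = $97.55
Municipal income tax: $2,438.69 × 0.0319 = $77.79
Federal income tax: $2,438.69 × 0.1031 = $251.43
State unemployment insurance (employee share): $2,516.71 × 0.0049 = $12.33
Paid family leave insurance: $2,516.71 × 0.0054 = $13.59
Roth contribution: $18.24
Total deductions = $78.02 + $97.55 + $77.79 + $251.43 + $12.33 + $13.59 + $18.24 = $548.95
Net pay = $2,516.71 − $548.95 = $1,967.76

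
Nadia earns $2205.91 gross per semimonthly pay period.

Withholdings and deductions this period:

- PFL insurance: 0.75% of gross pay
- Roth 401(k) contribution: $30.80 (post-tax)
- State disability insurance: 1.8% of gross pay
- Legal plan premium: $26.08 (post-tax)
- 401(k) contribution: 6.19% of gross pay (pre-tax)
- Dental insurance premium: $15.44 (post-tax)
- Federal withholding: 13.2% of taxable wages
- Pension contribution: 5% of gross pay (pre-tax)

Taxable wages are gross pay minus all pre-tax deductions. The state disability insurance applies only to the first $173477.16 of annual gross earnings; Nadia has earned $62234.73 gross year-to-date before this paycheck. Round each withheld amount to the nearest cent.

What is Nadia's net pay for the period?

401(k) contribution: $2205.91 × 0.0619 = $136.55
Pension contribution: $2205.91 × 0.05 = $110.30
Pre-tax total = $136.55 + $110.30 = $246.85
Taxable wages = $2205.91 − $246.85 = $1959.06
Federal withholding: $1959.06 × 0.132 = $258.60
State disability insurance: cap not yet reached, full $2205.91 is subject → $2205.91 × 0.018 = $39.71
PFL insurance: $2205.91 × 0.0075 = $16.54
Roth 401(k) contribution: $30.80
Dental insurance premium: $15.44
Legal plan premium: $26.08
Total deductions = $136.55 + $110.30 + $258.60 + $39.71 + $16.54 + $30.80 + $15.44 + $26.08 = $634.02
Net pay = $2205.91 − $634.02 = $1571.89

$1571.89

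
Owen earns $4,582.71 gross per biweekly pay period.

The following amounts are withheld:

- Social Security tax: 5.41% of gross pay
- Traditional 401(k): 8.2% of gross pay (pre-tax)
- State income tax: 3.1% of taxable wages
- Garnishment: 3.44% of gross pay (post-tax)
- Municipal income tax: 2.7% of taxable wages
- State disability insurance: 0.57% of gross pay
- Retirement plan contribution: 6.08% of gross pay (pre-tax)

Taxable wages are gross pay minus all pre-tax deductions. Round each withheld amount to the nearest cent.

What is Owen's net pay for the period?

$3,268.77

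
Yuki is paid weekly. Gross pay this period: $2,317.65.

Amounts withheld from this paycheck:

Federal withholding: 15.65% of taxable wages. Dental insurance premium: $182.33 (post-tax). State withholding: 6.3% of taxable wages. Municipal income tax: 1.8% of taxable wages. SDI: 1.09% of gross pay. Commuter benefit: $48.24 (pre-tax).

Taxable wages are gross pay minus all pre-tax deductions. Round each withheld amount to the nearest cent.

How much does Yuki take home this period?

Commuter benefit: $48.24
Taxable wages = $2,317.65 − $48.24 = $2,269.41
State withholding: $2,269.41 × 0.063 = $142.97
Municipal income tax: $2,269.41 × 0.018 = $40.85
Federal withholding: $2,269.41 × 0.1565 = $355.16
SDI: $2,317.65 × 0.0109 = $25.26
Dental insurance premium: $182.33
Total deductions = $48.24 + $142.97 + $40.85 + $355.16 + $25.26 + $182.33 = $794.81
Net pay = $2,317.65 − $794.81 = $1,522.84

$1,522.84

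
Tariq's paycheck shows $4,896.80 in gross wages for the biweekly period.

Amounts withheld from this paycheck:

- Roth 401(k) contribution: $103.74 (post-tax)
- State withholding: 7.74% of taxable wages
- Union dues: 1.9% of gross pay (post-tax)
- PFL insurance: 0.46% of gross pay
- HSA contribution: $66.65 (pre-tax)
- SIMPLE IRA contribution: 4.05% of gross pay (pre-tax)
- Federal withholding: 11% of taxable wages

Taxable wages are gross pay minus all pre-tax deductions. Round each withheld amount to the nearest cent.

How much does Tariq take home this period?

$3,544.52

HSA contribution: $66.65
SIMPLE IRA contribution: $4,896.80 × 0.0405 = $198.32
Pre-tax total = $66.65 + $198.32 = $264.97
Taxable wages = $4,896.80 − $264.97 = $4,631.83
State withholding: $4,631.83 × 0.0774 = $358.50
Federal withholding: $4,631.83 × 0.11 = $509.50
PFL insurance: $4,896.80 × 0.0046 = $22.53
Union dues: $4,896.80 × 0.019 = $93.04
Roth 401(k) contribution: $103.74
Total deductions = $66.65 + $198.32 + $358.50 + $509.50 + $22.53 + $93.04 + $103.74 = $1,352.28
Net pay = $4,896.80 − $1,352.28 = $3,544.52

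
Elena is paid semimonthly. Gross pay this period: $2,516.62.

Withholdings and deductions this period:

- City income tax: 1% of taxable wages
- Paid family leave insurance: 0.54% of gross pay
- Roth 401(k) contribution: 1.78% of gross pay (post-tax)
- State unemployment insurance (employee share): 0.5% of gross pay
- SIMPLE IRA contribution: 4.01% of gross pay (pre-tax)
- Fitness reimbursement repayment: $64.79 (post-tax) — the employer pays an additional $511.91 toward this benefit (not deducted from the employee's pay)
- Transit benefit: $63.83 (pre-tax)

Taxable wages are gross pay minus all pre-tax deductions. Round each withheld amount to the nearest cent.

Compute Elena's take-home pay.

Transit benefit: $63.83
SIMPLE IRA contribution: $2,516.62 × 0.0401 = $100.92
Pre-tax total = $63.83 + $100.92 = $164.75
Taxable wages = $2,516.62 − $164.75 = $2,351.87
City income tax: $2,351.87 × 0.01 = $23.52
Paid family leave insurance: $2,516.62 × 0.0054 = $13.59
State unemployment insurance (employee share): $2,516.62 × 0.005 = $12.58
Roth 401(k) contribution: $2,516.62 × 0.0178 = $44.80
Fitness reimbursement repayment: $64.79
(Employer's $511.91 toward fitness reimbursement repayment is not withheld from the employee.)
Total deductions = $63.83 + $100.92 + $23.52 + $13.59 + $12.58 + $44.80 + $64.79 = $324.03
Net pay = $2,516.62 − $324.03 = $2,192.59

$2,192.59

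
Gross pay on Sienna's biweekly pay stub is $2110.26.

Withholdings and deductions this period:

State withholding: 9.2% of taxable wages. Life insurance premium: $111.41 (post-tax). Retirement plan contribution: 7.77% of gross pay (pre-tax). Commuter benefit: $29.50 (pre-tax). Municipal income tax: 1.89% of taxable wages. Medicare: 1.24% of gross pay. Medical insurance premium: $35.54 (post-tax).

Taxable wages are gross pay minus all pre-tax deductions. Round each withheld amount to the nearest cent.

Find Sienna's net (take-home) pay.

$1531.10

Commuter benefit: $29.50
Retirement plan contribution: $2110.26 × 0.0777 = $163.97
Pre-tax total = $29.50 + $163.97 = $193.47
Taxable wages = $2110.26 − $193.47 = $1916.79
State withholding: $1916.79 × 0.092 = $176.34
Municipal income tax: $1916.79 × 0.0189 = $36.23
Medicare: $2110.26 × 0.0124 = $26.17
Medical insurance premium: $35.54
Life insurance premium: $111.41
Total deductions = $29.50 + $163.97 + $176.34 + $36.23 + $26.17 + $35.54 + $111.41 = $579.16
Net pay = $2110.26 − $579.16 = $1531.10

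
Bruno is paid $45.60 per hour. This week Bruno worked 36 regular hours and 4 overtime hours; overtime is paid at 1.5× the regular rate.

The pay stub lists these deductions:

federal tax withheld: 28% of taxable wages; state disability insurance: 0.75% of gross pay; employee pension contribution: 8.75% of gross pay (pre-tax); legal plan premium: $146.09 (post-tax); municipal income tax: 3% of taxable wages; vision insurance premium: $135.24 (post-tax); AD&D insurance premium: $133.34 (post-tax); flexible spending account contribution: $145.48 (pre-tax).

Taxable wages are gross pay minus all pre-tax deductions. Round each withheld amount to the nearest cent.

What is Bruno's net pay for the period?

Regular pay: 36 × $45.60 = $1641.60
Overtime pay: 4 × $45.60 × 1.5 = $273.60
Gross pay = $1641.60 + $273.60 = $1915.20
Employee pension contribution: $1915.20 × 0.0875 = $167.58
Flexible spending account contribution: $145.48
Pre-tax total = $167.58 + $145.48 = $313.06
Taxable wages = $1915.20 − $313.06 = $1602.14
Municipal income tax: $1602.14 × 0.03 = $48.06
Federal tax withheld: $1602.14 × 0.28 = $448.60
State disability insurance: $1915.20 × 0.0075 = $14.36
AD&D insurance premium: $133.34
Vision insurance premium: $135.24
Legal plan premium: $146.09
Total deductions = $167.58 + $145.48 + $48.06 + $448.60 + $14.36 + $133.34 + $135.24 + $146.09 = $1238.75
Net pay = $1915.20 − $1238.75 = $676.45

$676.45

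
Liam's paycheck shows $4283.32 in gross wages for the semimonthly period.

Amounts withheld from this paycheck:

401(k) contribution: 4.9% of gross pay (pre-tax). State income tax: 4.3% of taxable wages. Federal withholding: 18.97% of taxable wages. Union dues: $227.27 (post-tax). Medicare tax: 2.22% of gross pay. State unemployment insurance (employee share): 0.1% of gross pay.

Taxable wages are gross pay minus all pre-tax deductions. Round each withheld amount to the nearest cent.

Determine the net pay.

$2798.91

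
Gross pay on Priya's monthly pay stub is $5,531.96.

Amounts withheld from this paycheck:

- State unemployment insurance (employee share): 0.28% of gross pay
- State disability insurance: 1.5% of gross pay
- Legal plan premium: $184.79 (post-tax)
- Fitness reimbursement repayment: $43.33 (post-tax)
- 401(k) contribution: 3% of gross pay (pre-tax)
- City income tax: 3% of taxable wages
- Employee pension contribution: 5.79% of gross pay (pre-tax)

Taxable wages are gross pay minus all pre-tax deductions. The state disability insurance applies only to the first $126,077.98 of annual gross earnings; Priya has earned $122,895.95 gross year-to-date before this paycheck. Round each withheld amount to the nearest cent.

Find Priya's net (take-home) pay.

Employee pension contribution: $5,531.96 × 0.0579 = $320.30
401(k) contribution: $5,531.96 × 0.03 = $165.96
Pre-tax total = $320.30 + $165.96 = $486.26
Taxable wages = $5,531.96 − $486.26 = $5,045.70
City income tax: $5,045.70 × 0.03 = $151.37
State unemployment insurance (employee share): $5,531.96 × 0.0028 = $15.49
State disability insurance: only $126,077.98 − $122,895.95 = $3,182.03 of this check is subject → $3,182.03 × 0.015 = $47.73
Legal plan premium: $184.79
Fitness reimbursement repayment: $43.33
Total deductions = $320.30 + $165.96 + $151.37 + $15.49 + $47.73 + $184.79 + $43.33 = $928.97
Net pay = $5,531.96 − $928.97 = $4,602.99

$4,602.99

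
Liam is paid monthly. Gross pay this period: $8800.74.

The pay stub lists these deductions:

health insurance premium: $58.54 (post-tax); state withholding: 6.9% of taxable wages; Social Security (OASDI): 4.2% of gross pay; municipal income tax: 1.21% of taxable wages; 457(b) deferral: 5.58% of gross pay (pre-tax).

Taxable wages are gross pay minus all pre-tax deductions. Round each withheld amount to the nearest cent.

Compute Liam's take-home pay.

457(b) deferral: $8800.74 × 0.0558 = $491.08
Taxable wages = $8800.74 − $491.08 = $8309.66
State withholding: $8309.66 × 0.069 = $573.37
Municipal income tax: $8309.66 × 0.0121 = $100.55
Social Security (OASDI): $8800.74 × 0.042 = $369.63
Health insurance premium: $58.54
Total deductions = $491.08 + $573.37 + $100.55 + $369.63 + $58.54 = $1593.17
Net pay = $8800.74 − $1593.17 = $7207.57

$7207.57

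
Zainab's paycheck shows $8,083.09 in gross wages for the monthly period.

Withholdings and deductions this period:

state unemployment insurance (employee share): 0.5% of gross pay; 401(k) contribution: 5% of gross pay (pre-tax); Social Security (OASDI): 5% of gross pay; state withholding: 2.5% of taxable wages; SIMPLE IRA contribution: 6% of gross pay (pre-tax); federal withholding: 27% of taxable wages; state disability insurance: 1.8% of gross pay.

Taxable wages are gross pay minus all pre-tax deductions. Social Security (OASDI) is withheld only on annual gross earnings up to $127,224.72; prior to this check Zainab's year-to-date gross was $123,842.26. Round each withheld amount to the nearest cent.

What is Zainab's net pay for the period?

401(k) contribution: $8,083.09 × 0.05 = $404.15
SIMPLE IRA contribution: $8,083.09 × 0.06 = $484.99
Pre-tax total = $404.15 + $484.99 = $889.14
Taxable wages = $8,083.09 − $889.14 = $7,193.95
Federal withholding: $7,193.95 × 0.27 = $1,942.37
State withholding: $7,193.95 × 0.025 = $179.85
Social Security (OASDI): only $127,224.72 − $123,842.26 = $3,382.46 of this check is subject → $3,382.46 × 0.05 = $169.12
State disability insurance: $8,083.09 × 0.018 = $145.50
State unemployment insurance (employee share): $8,083.09 × 0.005 = $40.42
Total deductions = $404.15 + $484.99 + $1,942.37 + $179.85 + $169.12 + $145.50 + $40.42 = $3,366.40
Net pay = $8,083.09 − $3,366.40 = $4,716.69

$4,716.69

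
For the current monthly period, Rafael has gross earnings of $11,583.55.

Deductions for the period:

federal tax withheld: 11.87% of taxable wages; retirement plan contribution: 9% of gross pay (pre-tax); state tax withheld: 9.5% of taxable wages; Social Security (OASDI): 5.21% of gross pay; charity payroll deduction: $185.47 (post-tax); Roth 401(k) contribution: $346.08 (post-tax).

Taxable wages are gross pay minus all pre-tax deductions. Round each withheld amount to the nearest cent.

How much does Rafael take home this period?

$7,153.36

Retirement plan contribution: $11,583.55 × 0.09 = $1,042.52
Taxable wages = $11,583.55 − $1,042.52 = $10,541.03
State tax withheld: $10,541.03 × 0.095 = $1,001.40
Federal tax withheld: $10,541.03 × 0.1187 = $1,251.22
Social Security (OASDI): $11,583.55 × 0.0521 = $603.50
Charity payroll deduction: $185.47
Roth 401(k) contribution: $346.08
Total deductions = $1,042.52 + $1,001.40 + $1,251.22 + $603.50 + $185.47 + $346.08 = $4,430.19
Net pay = $11,583.55 − $4,430.19 = $7,153.36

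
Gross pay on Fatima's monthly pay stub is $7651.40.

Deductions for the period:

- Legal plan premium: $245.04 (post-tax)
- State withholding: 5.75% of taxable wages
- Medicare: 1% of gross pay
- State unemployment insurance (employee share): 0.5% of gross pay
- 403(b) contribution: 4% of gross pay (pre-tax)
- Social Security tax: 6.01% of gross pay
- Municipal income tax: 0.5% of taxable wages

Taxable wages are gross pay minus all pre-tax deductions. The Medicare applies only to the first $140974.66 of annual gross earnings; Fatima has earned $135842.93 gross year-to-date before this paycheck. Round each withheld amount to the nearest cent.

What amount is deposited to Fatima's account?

403(b) contribution: $7651.40 × 0.04 = $306.06
Taxable wages = $7651.40 − $306.06 = $7345.34
State withholding: $7345.34 × 0.0575 = $422.36
Municipal income tax: $7345.34 × 0.005 = $36.73
Social Security tax: $7651.40 × 0.0601 = $459.85
State unemployment insurance (employee share): $7651.40 × 0.005 = $38.26
Medicare: only $140974.66 − $135842.93 = $5131.73 of this check is subject → $5131.73 × 0.01 = $51.32
Legal plan premium: $245.04
Total deductions = $306.06 + $422.36 + $36.73 + $459.85 + $38.26 + $51.32 + $245.04 = $1559.62
Net pay = $7651.40 − $1559.62 = $6091.78

$6091.78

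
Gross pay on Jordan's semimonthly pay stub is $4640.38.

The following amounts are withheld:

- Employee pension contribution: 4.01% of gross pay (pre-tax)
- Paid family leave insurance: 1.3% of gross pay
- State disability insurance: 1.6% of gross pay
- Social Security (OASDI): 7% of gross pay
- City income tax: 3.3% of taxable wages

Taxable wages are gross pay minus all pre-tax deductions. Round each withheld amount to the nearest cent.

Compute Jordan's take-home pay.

Employee pension contribution: $4640.38 × 0.0401 = $186.08
Taxable wages = $4640.38 − $186.08 = $4454.30
City income tax: $4454.30 × 0.033 = $146.99
Paid family leave insurance: $4640.38 × 0.013 = $60.32
State disability insurance: $4640.38 × 0.016 = $74.25
Social Security (OASDI): $4640.38 × 0.07 = $324.83
Total deductions = $186.08 + $146.99 + $60.32 + $74.25 + $324.83 = $792.47
Net pay = $4640.38 − $792.47 = $3847.91

$3847.91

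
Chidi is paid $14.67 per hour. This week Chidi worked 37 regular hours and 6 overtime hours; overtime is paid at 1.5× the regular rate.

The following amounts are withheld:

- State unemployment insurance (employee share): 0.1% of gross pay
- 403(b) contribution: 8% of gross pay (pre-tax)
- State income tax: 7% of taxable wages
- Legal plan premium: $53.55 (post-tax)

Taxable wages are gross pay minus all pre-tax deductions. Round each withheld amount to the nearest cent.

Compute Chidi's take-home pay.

Regular pay: 37 × $14.67 = $542.79
Overtime pay: 6 × $14.67 × 1.5 = $132.03
Gross pay = $542.79 + $132.03 = $674.82
403(b) contribution: $674.82 × 0.08 = $53.99
Taxable wages = $674.82 − $53.99 = $620.83
State income tax: $620.83 × 0.07 = $43.46
State unemployment insurance (employee share): $674.82 × 0.001 = $0.67
Legal plan premium: $53.55
Total deductions = $53.99 + $43.46 + $0.67 + $53.55 = $151.67
Net pay = $674.82 − $151.67 = $523.15

$523.15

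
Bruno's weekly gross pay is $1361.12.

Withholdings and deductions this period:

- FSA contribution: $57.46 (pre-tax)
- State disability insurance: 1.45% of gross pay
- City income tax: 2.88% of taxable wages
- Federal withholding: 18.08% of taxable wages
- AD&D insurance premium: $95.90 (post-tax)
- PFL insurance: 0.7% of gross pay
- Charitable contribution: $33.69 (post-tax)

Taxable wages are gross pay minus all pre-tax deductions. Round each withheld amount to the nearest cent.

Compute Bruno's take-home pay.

$871.55

FSA contribution: $57.46
Taxable wages = $1361.12 − $57.46 = $1303.66
City income tax: $1303.66 × 0.0288 = $37.55
Federal withholding: $1303.66 × 0.1808 = $235.70
State disability insurance: $1361.12 × 0.0145 = $19.74
PFL insurance: $1361.12 × 0.007 = $9.53
AD&D insurance premium: $95.90
Charitable contribution: $33.69
Total deductions = $57.46 + $37.55 + $235.70 + $19.74 + $9.53 + $95.90 + $33.69 = $489.57
Net pay = $1361.12 − $489.57 = $871.55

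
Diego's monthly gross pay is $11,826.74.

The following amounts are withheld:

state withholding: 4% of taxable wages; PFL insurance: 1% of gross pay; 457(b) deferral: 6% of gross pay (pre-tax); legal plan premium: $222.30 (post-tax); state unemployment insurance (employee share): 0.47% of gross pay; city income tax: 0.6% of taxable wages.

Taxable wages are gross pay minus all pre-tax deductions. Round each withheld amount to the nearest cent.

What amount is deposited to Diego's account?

$10,209.59

457(b) deferral: $11,826.74 × 0.06 = $709.60
Taxable wages = $11,826.74 − $709.60 = $11,117.14
State withholding: $11,117.14 × 0.04 = $444.69
City income tax: $11,117.14 × 0.006 = $66.70
PFL insurance: $11,826.74 × 0.01 = $118.27
State unemployment insurance (employee share): $11,826.74 × 0.0047 = $55.59
Legal plan premium: $222.30
Total deductions = $709.60 + $444.69 + $66.70 + $118.27 + $55.59 + $222.30 = $1,617.15
Net pay = $11,826.74 − $1,617.15 = $10,209.59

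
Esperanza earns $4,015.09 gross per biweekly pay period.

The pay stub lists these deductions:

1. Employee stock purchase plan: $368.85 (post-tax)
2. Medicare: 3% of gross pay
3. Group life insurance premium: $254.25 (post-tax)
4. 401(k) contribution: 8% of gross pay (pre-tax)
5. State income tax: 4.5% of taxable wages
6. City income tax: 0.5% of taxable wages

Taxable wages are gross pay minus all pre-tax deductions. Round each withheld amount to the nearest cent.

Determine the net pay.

$2,765.64

401(k) contribution: $4,015.09 × 0.08 = $321.21
Taxable wages = $4,015.09 − $321.21 = $3,693.88
State income tax: $3,693.88 × 0.045 = $166.22
City income tax: $3,693.88 × 0.005 = $18.47
Medicare: $4,015.09 × 0.03 = $120.45
Employee stock purchase plan: $368.85
Group life insurance premium: $254.25
Total deductions = $321.21 + $166.22 + $18.47 + $120.45 + $368.85 + $254.25 = $1,249.45
Net pay = $4,015.09 − $1,249.45 = $2,765.64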